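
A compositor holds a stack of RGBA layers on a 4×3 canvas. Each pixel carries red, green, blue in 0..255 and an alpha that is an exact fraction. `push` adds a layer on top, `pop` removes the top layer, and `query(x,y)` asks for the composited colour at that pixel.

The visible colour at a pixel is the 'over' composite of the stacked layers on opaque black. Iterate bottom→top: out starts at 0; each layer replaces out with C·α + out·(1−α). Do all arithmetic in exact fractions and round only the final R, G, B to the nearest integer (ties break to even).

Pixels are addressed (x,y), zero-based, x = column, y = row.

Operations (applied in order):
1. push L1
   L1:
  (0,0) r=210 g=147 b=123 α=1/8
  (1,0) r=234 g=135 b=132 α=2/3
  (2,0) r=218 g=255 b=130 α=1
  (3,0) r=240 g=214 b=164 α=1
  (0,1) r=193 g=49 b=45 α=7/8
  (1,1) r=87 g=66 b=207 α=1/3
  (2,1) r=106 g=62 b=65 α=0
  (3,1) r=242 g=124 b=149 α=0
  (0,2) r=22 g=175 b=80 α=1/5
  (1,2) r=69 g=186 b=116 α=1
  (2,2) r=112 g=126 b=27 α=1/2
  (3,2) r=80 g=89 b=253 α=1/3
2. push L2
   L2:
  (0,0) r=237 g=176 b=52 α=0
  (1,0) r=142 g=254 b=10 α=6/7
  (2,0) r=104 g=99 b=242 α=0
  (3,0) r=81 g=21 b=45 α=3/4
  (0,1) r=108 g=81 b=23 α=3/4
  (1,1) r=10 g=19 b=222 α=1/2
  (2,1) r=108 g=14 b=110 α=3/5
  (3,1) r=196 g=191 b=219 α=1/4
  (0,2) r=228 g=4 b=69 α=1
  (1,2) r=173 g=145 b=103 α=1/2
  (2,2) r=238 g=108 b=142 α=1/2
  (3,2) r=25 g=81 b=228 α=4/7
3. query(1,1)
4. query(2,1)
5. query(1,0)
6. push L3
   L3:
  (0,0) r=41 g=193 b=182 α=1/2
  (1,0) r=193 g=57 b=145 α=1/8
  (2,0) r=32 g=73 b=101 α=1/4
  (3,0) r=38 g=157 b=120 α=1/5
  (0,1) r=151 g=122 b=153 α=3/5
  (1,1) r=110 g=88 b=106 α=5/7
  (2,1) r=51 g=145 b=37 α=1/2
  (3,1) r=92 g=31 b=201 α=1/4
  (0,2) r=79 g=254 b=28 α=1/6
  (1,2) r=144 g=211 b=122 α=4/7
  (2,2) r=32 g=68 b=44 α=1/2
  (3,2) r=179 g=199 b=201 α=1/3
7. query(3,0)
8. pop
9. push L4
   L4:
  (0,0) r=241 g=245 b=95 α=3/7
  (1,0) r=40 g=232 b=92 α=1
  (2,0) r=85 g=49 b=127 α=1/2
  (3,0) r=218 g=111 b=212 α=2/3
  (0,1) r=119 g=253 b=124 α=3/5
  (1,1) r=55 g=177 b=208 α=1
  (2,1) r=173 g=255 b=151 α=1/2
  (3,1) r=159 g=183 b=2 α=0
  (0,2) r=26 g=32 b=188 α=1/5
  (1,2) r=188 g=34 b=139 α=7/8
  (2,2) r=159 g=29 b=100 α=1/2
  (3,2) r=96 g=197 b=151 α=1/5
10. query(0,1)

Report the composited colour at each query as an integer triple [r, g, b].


query (1,1) [L1,L2] — begin 0,0,0
after L1 α=1/3: [29, 22, 69]
after L2 α=1/2: [39/2, 41/2, 291/2]
rounded: [20, 20, 146]

(2,1) stack=L1,L2; from [0,0,0]:
+L1 (α=0) → [0, 0, 0]
+L2 (α=3/5) → [324/5, 42/5, 66]
rounded: [65, 8, 66]

query (1,0) [L1,L2] — begin 0,0,0
+L1 (α=2/3) → [156, 90, 88]
+L2 (α=6/7) → [144, 1614/7, 148/7]
→ [144, 231, 21]

(3,0) stack=L1,L2,L3; from [0,0,0]:
L1 α=1: [240, 214, 164]
L2 α=3/4: [483/4, 277/4, 299/4]
L3 α=1/5: [521/5, 434/5, 419/5]
rounded: [104, 87, 84]

at x=0,y=1 over L1,L2,L4:
+L1 (α=7/8) → [1351/8, 343/8, 315/8]
+L2 (α=3/4) → [3943/32, 2287/32, 867/32]
+L4 (α=3/5) → [1931/16, 14431/80, 6819/80]
→ [121, 180, 85]


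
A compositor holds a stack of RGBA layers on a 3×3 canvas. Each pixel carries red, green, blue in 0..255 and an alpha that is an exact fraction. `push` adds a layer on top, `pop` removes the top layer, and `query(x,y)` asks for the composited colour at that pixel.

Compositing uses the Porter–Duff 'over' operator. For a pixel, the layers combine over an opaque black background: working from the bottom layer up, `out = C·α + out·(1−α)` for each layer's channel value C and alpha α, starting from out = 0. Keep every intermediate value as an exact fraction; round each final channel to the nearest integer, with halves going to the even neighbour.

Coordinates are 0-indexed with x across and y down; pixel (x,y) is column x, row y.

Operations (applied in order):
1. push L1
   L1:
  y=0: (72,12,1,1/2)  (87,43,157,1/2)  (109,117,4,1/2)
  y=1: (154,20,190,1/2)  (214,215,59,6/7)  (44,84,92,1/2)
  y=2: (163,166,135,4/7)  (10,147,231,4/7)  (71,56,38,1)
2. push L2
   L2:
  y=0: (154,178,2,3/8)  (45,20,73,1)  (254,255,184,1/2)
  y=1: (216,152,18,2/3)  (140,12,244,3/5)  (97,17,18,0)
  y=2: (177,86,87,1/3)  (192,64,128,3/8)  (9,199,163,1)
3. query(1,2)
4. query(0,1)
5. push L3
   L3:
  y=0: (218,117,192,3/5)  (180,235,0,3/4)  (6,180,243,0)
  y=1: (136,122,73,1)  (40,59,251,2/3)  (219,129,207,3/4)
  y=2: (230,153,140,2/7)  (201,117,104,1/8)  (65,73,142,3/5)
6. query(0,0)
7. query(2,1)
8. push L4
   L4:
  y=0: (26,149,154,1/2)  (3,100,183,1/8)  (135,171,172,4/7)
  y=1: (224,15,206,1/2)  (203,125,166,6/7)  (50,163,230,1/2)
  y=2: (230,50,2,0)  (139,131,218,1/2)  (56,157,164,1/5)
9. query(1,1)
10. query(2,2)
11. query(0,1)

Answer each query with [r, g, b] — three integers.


query (1,2) [L1,L2] — begin 0,0,0
L1 α=4/7: [40/7, 84, 132]
L2 α=3/8: [529/7, 153/2, 261/2]
= [76, 76, 130]

at x=0,y=1 over L1,L2:
+L1 (α=1/2) → [77, 10, 95]
+L2 (α=2/3) → [509/3, 314/3, 131/3]
→ [170, 105, 44]

at x=0,y=0 over L1,L2,L3:
+L1 (α=1/2) → [36, 6, 1/2]
+L2 (α=3/8) → [321/4, 141/2, 17/16]
+L3 (α=3/5) → [1629/10, 492/5, 925/8]
→ [163, 98, 116]

at x=2,y=1 over L1,L2,L3:
L1 α=1/2: [22, 42, 46]
L2 α=0: [22, 42, 46]
L3 α=3/4: [679/4, 429/4, 667/4]
= [170, 107, 167]

at x=1,y=1 over L1,L2,L3,L4:
L1 α=6/7: [1284/7, 1290/7, 354/7]
L2 α=3/5: [5508/35, 2832/35, 5832/35]
L3 α=2/3: [8308/105, 6962/105, 23402/105]
L4 α=6/7: [136198/735, 85712/735, 127982/735]
= [185, 117, 174]

query (2,2) [L1,L2,L3,L4] — begin 0,0,0
+L1 (α=1) → [71, 56, 38]
+L2 (α=1) → [9, 199, 163]
+L3 (α=3/5) → [213/5, 617/5, 752/5]
+L4 (α=1/5) → [1132/25, 3253/25, 3828/25]
→ [45, 130, 153]

at x=0,y=1 over L1,L2,L3,L4:
+L1 (α=1/2) → [77, 10, 95]
+L2 (α=2/3) → [509/3, 314/3, 131/3]
+L3 (α=1) → [136, 122, 73]
+L4 (α=1/2) → [180, 137/2, 279/2]
→ [180, 68, 140]


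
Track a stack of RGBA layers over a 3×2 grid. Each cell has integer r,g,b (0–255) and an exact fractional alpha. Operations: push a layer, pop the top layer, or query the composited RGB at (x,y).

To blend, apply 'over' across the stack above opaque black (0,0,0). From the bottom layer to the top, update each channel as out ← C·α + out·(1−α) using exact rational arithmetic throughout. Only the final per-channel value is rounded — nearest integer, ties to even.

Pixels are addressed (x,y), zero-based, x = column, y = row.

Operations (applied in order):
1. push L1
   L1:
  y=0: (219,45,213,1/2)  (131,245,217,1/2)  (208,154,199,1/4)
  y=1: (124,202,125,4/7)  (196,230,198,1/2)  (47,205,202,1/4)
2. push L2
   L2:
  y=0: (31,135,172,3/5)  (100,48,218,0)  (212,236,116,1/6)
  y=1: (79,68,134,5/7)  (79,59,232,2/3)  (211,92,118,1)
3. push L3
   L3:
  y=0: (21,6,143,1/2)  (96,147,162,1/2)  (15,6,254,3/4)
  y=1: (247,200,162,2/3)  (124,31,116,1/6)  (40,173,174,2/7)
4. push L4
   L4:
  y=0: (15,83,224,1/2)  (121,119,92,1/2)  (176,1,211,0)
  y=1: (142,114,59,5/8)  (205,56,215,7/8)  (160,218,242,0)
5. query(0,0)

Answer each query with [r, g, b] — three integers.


(0,0) stack=L1,L2,L3,L4; from [0,0,0]:
L1 α=1/2: [219/2, 45/2, 213/2]
L2 α=3/5: [312/5, 90, 729/5]
L3 α=1/2: [417/10, 48, 722/5]
L4 α=1/2: [567/20, 131/2, 921/5]
rounded: [28, 66, 184]


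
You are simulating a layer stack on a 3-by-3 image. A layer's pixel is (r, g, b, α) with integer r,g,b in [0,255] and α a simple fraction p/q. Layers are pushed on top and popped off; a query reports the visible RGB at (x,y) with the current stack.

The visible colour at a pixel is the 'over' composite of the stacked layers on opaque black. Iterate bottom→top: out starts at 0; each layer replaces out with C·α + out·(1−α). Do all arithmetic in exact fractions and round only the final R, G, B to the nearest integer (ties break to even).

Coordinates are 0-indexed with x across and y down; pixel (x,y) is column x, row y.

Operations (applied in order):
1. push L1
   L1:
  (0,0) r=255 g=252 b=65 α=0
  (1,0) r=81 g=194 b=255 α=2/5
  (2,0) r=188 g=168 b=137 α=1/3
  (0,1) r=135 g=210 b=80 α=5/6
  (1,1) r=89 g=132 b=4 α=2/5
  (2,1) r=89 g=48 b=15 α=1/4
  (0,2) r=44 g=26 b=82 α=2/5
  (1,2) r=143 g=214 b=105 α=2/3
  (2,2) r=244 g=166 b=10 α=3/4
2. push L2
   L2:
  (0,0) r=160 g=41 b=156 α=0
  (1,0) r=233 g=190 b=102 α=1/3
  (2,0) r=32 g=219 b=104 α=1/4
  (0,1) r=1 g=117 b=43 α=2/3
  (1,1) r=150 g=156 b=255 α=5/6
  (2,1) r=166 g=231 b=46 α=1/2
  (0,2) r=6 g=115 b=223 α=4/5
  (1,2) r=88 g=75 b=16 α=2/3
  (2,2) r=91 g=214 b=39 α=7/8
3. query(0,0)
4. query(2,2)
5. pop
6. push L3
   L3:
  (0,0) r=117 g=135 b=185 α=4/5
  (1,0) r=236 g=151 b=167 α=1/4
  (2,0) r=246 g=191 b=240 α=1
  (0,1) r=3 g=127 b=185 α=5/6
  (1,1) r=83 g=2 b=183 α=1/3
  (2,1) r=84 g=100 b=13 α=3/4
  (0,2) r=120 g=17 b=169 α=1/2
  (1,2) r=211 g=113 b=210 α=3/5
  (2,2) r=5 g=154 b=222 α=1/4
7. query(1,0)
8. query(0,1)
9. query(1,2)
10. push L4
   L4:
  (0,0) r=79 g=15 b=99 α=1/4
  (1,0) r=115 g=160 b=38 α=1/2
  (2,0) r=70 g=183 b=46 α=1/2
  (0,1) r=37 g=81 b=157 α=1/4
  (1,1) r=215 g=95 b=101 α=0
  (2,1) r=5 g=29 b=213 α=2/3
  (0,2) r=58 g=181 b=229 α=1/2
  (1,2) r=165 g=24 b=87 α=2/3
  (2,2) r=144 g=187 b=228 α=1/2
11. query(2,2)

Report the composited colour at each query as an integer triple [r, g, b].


query (0,0) [L1,L2] — begin 0,0,0
after L1 α=0: [0, 0, 0]
after L2 α=0: [0, 0, 0]
rounded: [0, 0, 0]

at x=2,y=2 over L1,L2:
after L1 α=3/4: [183, 249/2, 15/2]
after L2 α=7/8: [205/2, 3245/16, 561/16]
→ [102, 203, 35]

query (1,0) [L1,L3] — begin 0,0,0
after L1 α=2/5: [162/5, 388/5, 102]
after L3 α=1/4: [833/10, 1919/20, 473/4]
= [83, 96, 118]

(0,1) stack=L1,L3; from [0,0,0]:
+L1 (α=5/6) → [225/2, 175, 200/3]
+L3 (α=5/6) → [85/4, 135, 2975/18]
= [21, 135, 165]

query (1,2) [L1,L3] — begin 0,0,0
L1 α=2/3: [286/3, 428/3, 70]
L3 α=3/5: [2471/15, 1873/15, 154]
= [165, 125, 154]

at x=2,y=2 over L1,L3,L4:
L1 α=3/4: [183, 249/2, 15/2]
L3 α=1/4: [277/2, 1055/8, 489/8]
L4 α=1/2: [565/4, 2551/16, 2313/16]
= [141, 159, 145]


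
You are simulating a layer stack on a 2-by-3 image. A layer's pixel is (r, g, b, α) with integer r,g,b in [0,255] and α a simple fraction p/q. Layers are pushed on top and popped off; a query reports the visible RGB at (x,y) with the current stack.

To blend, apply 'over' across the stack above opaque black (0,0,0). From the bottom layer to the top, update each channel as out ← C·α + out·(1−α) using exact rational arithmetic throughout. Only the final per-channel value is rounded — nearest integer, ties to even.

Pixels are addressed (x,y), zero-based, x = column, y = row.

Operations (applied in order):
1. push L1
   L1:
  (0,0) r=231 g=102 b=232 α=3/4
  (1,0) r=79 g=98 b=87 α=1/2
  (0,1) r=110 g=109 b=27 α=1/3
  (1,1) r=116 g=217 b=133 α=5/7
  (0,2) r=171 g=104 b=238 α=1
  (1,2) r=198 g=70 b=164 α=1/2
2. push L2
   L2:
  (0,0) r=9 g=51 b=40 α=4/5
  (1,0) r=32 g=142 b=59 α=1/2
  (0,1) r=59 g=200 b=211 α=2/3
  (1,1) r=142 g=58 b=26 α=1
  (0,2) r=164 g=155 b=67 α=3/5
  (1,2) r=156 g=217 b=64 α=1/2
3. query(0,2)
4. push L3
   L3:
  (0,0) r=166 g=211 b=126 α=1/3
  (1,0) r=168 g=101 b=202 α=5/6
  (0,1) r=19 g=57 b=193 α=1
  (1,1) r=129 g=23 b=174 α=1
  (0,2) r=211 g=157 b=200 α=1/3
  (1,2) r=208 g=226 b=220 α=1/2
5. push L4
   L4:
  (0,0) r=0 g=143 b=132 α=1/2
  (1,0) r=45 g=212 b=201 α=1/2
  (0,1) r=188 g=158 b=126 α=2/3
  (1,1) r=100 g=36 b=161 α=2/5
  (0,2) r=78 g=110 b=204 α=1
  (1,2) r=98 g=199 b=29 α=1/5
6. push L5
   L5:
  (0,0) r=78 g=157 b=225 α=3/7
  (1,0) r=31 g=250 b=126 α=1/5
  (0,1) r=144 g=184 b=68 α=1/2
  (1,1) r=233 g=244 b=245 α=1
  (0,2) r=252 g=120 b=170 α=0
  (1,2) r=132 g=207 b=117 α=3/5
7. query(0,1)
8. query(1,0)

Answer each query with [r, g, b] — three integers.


query (0,2) [L1,L2] — begin 0,0,0
+L1 (α=1) → [171, 104, 238]
+L2 (α=3/5) → [834/5, 673/5, 677/5]
→ [167, 135, 135]

(0,1) stack=L1,L2,L3,L4,L5; from [0,0,0]:
+L1 (α=1/3) → [110/3, 109/3, 9]
+L2 (α=2/3) → [464/9, 1309/9, 431/3]
+L3 (α=1) → [19, 57, 193]
+L4 (α=2/3) → [395/3, 373/3, 445/3]
+L5 (α=1/2) → [827/6, 925/6, 649/6]
rounded: [138, 154, 108]

query (1,0) [L1,L2,L3,L4,L5] — begin 0,0,0
+L1 (α=1/2) → [79/2, 49, 87/2]
+L2 (α=1/2) → [143/4, 191/2, 205/4]
+L3 (α=5/6) → [3503/24, 1201/12, 1415/8]
+L4 (α=1/2) → [4583/48, 3745/24, 3023/16]
+L5 (α=1/5) → [991/12, 1049/6, 3527/20]
→ [83, 175, 176]


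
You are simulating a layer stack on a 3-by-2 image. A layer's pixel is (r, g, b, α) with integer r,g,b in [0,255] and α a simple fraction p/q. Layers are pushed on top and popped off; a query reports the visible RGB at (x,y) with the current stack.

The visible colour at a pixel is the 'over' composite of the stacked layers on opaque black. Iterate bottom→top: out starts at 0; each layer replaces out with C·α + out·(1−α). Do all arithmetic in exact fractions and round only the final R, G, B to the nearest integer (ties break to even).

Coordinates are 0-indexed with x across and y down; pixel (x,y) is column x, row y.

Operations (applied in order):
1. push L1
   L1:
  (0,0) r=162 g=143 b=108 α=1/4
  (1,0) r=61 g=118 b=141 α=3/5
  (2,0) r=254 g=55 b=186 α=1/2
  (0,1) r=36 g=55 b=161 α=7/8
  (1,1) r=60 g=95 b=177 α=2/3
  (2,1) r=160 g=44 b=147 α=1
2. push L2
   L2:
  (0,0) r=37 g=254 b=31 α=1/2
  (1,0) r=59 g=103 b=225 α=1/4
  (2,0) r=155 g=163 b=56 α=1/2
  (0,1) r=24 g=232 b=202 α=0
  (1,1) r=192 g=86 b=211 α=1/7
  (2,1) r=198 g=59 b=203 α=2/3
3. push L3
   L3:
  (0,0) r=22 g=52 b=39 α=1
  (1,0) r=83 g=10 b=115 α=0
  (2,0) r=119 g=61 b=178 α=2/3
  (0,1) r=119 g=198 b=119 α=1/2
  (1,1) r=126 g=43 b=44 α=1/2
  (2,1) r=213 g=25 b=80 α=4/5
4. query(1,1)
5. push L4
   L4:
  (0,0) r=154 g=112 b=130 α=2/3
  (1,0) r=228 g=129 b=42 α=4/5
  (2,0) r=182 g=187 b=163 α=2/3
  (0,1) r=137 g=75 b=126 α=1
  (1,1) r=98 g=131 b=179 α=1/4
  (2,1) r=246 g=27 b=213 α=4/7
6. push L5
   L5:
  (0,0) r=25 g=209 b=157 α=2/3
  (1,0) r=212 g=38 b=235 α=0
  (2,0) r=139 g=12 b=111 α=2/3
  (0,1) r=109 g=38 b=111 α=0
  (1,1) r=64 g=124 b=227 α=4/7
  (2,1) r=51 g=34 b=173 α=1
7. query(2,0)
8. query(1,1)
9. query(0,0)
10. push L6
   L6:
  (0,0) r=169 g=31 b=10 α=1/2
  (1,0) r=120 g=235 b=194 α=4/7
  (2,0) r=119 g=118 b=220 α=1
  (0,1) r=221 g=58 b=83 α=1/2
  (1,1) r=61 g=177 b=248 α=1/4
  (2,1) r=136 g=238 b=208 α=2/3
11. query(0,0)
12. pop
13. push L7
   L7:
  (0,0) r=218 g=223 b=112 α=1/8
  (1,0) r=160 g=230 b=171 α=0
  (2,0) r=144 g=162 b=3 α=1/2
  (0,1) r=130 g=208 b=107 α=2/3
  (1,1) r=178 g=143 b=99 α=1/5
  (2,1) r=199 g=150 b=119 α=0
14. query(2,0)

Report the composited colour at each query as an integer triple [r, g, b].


query (1,1) [L1,L2,L3] — begin 0,0,0
+L1 (α=2/3) → [40, 190/3, 118]
+L2 (α=1/7) → [432/7, 466/7, 919/7]
+L3 (α=1/2) → [657/7, 767/14, 1227/14]
→ [94, 55, 88]

at x=2,y=0 over L1,L2,L3,L4,L5:
L1 α=1/2: [127, 55/2, 93]
L2 α=1/2: [141, 381/4, 149/2]
L3 α=2/3: [379/3, 869/12, 287/2]
L4 α=2/3: [1471/9, 5357/36, 313/2]
L5 α=2/3: [3973/27, 6221/108, 757/6]
= [147, 58, 126]

at x=1,y=1 over L1,L2,L3,L4,L5:
+L1 (α=2/3) → [40, 190/3, 118]
+L2 (α=1/7) → [432/7, 466/7, 919/7]
+L3 (α=1/2) → [657/7, 767/14, 1227/14]
+L4 (α=1/4) → [2657/28, 4135/56, 6187/56]
+L5 (α=4/7) → [15139/196, 40181/392, 69409/392]
= [77, 103, 177]

query (0,0) [L1,L2,L3,L4,L5] — begin 0,0,0
after L1 α=1/4: [81/2, 143/4, 27]
after L2 α=1/2: [155/4, 1159/8, 29]
after L3 α=1: [22, 52, 39]
after L4 α=2/3: [110, 92, 299/3]
after L5 α=2/3: [160/3, 170, 1241/9]
= [53, 170, 138]

(0,0) stack=L1,L2,L3,L4,L5,L6; from [0,0,0]:
+L1 (α=1/4) → [81/2, 143/4, 27]
+L2 (α=1/2) → [155/4, 1159/8, 29]
+L3 (α=1) → [22, 52, 39]
+L4 (α=2/3) → [110, 92, 299/3]
+L5 (α=2/3) → [160/3, 170, 1241/9]
+L6 (α=1/2) → [667/6, 201/2, 1331/18]
= [111, 100, 74]

query (2,0) [L1,L2,L3,L4,L5,L7] — begin 0,0,0
L1 α=1/2: [127, 55/2, 93]
L2 α=1/2: [141, 381/4, 149/2]
L3 α=2/3: [379/3, 869/12, 287/2]
L4 α=2/3: [1471/9, 5357/36, 313/2]
L5 α=2/3: [3973/27, 6221/108, 757/6]
L7 α=1/2: [7861/54, 23717/216, 775/12]
rounded: [146, 110, 65]


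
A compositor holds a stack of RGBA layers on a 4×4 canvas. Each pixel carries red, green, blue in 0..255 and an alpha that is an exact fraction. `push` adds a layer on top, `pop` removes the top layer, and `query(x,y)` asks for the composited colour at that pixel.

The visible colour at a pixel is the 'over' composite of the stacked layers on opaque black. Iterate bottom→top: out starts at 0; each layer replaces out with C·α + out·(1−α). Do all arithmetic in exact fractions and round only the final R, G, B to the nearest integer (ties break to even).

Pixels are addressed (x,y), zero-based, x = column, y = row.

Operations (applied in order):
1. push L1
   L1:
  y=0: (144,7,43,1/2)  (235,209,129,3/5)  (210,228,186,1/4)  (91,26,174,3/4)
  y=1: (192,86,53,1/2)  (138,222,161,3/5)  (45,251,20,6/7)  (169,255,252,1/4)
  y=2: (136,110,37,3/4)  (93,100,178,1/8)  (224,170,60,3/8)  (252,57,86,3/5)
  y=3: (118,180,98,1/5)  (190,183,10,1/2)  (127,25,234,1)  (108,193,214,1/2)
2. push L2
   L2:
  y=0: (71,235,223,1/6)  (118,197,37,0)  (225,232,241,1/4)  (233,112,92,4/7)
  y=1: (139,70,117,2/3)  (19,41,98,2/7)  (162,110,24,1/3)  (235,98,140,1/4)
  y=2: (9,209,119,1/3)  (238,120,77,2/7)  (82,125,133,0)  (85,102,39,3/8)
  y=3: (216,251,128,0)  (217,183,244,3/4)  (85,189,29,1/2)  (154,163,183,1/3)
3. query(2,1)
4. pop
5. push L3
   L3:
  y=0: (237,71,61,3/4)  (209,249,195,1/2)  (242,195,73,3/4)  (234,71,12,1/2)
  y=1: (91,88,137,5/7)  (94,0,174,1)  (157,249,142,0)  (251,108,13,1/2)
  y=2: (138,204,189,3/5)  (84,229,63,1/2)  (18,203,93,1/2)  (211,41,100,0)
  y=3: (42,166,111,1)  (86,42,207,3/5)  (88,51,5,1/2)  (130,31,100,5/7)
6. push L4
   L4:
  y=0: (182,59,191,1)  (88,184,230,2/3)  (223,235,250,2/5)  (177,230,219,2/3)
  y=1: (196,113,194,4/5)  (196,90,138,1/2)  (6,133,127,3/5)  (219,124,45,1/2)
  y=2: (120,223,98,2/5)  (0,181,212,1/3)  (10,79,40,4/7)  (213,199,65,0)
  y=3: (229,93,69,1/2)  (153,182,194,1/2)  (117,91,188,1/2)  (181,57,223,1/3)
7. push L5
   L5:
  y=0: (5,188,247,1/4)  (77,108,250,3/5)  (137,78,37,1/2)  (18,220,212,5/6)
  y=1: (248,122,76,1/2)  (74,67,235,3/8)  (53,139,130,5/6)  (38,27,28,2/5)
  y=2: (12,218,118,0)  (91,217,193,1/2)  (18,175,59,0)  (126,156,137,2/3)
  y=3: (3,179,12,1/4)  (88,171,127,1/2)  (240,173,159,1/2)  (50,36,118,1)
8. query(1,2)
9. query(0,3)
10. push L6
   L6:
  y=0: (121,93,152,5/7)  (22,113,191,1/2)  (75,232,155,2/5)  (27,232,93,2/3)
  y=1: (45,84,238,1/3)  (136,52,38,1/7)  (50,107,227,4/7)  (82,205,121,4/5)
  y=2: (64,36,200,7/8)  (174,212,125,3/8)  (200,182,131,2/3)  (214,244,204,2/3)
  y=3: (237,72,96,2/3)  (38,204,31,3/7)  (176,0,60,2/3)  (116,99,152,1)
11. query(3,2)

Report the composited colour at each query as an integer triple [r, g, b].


(2,1) stack=L1,L2; from [0,0,0]:
+L1 (α=6/7) → [270/7, 1506/7, 120/7]
+L2 (α=1/3) → [558/7, 3782/21, 136/7]
= [80, 180, 19]

at x=1,y=2 over L1,L3,L4,L5:
L1 α=1/8: [93/8, 25/2, 89/4]
L3 α=1/2: [765/16, 483/4, 341/8]
L4 α=1/3: [255/8, 845/6, 1189/12]
L5 α=1/2: [983/16, 2147/12, 3505/24]
= [61, 179, 146]

(0,3) stack=L1,L3,L4,L5; from [0,0,0]:
L1 α=1/5: [118/5, 36, 98/5]
L3 α=1: [42, 166, 111]
L4 α=1/2: [271/2, 259/2, 90]
L5 α=1/4: [819/8, 1135/8, 141/2]
rounded: [102, 142, 70]

at x=3,y=2 over L1,L3,L4,L5,L6:
after L1 α=3/5: [756/5, 171/5, 258/5]
after L3 α=0: [756/5, 171/5, 258/5]
after L4 α=0: [756/5, 171/5, 258/5]
after L5 α=2/3: [672/5, 577/5, 1628/15]
after L6 α=2/3: [2812/15, 3017/15, 7748/45]
rounded: [187, 201, 172]


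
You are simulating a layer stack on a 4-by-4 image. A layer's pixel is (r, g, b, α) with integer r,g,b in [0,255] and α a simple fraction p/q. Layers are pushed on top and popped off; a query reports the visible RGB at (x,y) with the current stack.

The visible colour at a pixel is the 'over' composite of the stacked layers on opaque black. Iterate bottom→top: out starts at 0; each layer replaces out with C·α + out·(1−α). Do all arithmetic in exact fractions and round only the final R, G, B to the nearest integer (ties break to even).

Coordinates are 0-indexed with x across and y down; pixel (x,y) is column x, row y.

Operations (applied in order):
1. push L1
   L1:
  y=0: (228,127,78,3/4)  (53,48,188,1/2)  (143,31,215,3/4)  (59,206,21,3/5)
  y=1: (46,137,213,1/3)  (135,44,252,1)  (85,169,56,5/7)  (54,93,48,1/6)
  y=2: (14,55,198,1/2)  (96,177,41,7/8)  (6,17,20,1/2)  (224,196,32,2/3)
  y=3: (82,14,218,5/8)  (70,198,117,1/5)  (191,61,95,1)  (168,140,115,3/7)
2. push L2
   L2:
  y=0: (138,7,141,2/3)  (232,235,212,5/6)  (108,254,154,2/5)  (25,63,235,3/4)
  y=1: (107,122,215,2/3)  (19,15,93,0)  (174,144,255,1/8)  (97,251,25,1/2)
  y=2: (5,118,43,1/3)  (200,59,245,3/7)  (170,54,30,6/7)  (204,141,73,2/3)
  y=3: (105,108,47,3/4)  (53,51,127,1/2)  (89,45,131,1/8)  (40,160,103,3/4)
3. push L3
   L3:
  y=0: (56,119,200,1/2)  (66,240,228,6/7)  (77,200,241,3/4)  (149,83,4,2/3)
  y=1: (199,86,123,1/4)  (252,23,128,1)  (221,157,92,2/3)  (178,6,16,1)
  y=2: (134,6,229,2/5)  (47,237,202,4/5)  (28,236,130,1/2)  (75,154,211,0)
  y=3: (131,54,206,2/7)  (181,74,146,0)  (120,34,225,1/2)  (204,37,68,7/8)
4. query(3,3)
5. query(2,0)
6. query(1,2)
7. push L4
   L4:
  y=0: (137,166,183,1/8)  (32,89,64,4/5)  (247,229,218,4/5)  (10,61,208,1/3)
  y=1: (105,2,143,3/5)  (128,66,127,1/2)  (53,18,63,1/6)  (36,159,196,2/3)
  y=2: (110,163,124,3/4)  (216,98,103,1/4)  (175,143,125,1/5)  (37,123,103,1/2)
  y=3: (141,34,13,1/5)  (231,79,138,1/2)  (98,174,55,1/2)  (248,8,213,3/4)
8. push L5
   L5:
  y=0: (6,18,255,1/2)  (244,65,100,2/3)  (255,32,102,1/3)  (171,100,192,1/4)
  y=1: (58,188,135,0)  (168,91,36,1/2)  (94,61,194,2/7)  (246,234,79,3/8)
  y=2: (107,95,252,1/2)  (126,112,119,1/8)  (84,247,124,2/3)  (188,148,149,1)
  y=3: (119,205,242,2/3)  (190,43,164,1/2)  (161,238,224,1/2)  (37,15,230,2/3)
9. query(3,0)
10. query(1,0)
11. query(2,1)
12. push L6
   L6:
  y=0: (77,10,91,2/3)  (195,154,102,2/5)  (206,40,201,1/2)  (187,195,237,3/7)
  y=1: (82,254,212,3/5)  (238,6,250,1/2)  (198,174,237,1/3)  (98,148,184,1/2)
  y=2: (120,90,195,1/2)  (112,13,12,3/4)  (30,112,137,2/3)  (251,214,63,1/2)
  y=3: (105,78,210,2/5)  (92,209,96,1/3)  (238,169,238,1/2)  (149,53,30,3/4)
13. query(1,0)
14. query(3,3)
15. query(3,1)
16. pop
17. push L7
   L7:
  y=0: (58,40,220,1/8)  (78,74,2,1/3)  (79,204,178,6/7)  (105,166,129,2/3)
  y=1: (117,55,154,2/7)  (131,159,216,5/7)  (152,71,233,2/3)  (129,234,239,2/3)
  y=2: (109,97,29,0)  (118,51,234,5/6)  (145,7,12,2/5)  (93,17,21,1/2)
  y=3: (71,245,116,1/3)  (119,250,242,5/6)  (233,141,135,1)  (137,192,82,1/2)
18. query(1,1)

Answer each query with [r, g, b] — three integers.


at x=3,y=3 over L1,L2,L3:
L1 α=3/7: [72, 60, 345/7]
L2 α=3/4: [48, 135, 627/7]
L3 α=7/8: [369/2, 197/4, 3959/56]
→ [184, 49, 71]

query (2,0) [L1,L2,L3] — begin 0,0,0
L1 α=3/4: [429/4, 93/4, 645/4]
L2 α=2/5: [2151/20, 2311/20, 3167/20]
L3 α=3/4: [6771/80, 14311/80, 17627/80]
→ [85, 179, 220]

(1,2) stack=L1,L2,L3; from [0,0,0]:
+L1 (α=7/8) → [84, 1239/8, 287/8]
+L2 (α=3/7) → [936/7, 1593/14, 251/2]
+L3 (α=4/5) → [2252/35, 2973/14, 1867/10]
= [64, 212, 187]

(3,0) stack=L1,L2,L3,L4,L5; from [0,0,0]:
after L1 α=3/5: [177/5, 618/5, 63/5]
after L2 α=3/4: [138/5, 1563/20, 897/5]
after L3 α=2/3: [1628/15, 4883/60, 937/15]
after L4 α=1/3: [3406/45, 6713/90, 4994/45]
after L5 α=1/4: [5971/60, 9713/120, 3937/30]
rounded: [100, 81, 131]

at x=1,y=0 over L1,L2,L3,L4,L5:
L1 α=1/2: [53/2, 24, 94]
L2 α=5/6: [791/4, 1199/6, 577/3]
L3 α=6/7: [2375/28, 9839/42, 4681/21]
L4 α=4/5: [5959/140, 24791/210, 10057/105]
L5 α=2/3: [74279/420, 52091/630, 31057/315]
= [177, 83, 99]

at x=2,y=1 over L1,L2,L3,L4,L5:
L1 α=5/7: [425/7, 845/7, 40]
L2 α=1/8: [599/8, 989/8, 535/8]
L3 α=2/3: [4135/24, 1167/8, 669/8]
L4 α=1/6: [21947/144, 1993/16, 1283/16]
L5 α=2/7: [136807/1008, 11917/112, 12623/112]
= [136, 106, 113]

(1,0) stack=L1,L2,L3,L4,L5,L6; from [0,0,0]:
L1 α=1/2: [53/2, 24, 94]
L2 α=5/6: [791/4, 1199/6, 577/3]
L3 α=6/7: [2375/28, 9839/42, 4681/21]
L4 α=4/5: [5959/140, 24791/210, 10057/105]
L5 α=2/3: [74279/420, 52091/630, 31057/315]
L6 α=2/5: [128879/700, 116771/1050, 52477/525]
→ [184, 111, 100]

query (3,3) [L1,L2,L3,L4,L5,L6] — begin 0,0,0
+L1 (α=3/7) → [72, 60, 345/7]
+L2 (α=3/4) → [48, 135, 627/7]
+L3 (α=7/8) → [369/2, 197/4, 3959/56]
+L4 (α=3/4) → [1857/8, 293/16, 39743/224]
+L5 (α=2/3) → [2449/24, 773/48, 142783/672]
+L6 (α=3/4) → [13177/96, 8405/192, 203263/2688]
rounded: [137, 44, 76]

(3,1) stack=L1,L2,L3,L4,L5,L6; from [0,0,0]:
+L1 (α=1/6) → [9, 31/2, 8]
+L2 (α=1/2) → [53, 533/4, 33/2]
+L3 (α=1) → [178, 6, 16]
+L4 (α=2/3) → [250/3, 108, 136]
+L5 (α=3/8) → [433/3, 621/4, 917/8]
+L6 (α=1/2) → [727/6, 1213/8, 2389/16]
= [121, 152, 149]

at x=1,y=1 over L1,L2,L3,L4,L5,L7:
L1 α=1: [135, 44, 252]
L2 α=0: [135, 44, 252]
L3 α=1: [252, 23, 128]
L4 α=1/2: [190, 89/2, 255/2]
L5 α=1/2: [179, 271/4, 327/4]
L7 α=5/7: [1013/7, 1861/14, 2487/14]
→ [145, 133, 178]


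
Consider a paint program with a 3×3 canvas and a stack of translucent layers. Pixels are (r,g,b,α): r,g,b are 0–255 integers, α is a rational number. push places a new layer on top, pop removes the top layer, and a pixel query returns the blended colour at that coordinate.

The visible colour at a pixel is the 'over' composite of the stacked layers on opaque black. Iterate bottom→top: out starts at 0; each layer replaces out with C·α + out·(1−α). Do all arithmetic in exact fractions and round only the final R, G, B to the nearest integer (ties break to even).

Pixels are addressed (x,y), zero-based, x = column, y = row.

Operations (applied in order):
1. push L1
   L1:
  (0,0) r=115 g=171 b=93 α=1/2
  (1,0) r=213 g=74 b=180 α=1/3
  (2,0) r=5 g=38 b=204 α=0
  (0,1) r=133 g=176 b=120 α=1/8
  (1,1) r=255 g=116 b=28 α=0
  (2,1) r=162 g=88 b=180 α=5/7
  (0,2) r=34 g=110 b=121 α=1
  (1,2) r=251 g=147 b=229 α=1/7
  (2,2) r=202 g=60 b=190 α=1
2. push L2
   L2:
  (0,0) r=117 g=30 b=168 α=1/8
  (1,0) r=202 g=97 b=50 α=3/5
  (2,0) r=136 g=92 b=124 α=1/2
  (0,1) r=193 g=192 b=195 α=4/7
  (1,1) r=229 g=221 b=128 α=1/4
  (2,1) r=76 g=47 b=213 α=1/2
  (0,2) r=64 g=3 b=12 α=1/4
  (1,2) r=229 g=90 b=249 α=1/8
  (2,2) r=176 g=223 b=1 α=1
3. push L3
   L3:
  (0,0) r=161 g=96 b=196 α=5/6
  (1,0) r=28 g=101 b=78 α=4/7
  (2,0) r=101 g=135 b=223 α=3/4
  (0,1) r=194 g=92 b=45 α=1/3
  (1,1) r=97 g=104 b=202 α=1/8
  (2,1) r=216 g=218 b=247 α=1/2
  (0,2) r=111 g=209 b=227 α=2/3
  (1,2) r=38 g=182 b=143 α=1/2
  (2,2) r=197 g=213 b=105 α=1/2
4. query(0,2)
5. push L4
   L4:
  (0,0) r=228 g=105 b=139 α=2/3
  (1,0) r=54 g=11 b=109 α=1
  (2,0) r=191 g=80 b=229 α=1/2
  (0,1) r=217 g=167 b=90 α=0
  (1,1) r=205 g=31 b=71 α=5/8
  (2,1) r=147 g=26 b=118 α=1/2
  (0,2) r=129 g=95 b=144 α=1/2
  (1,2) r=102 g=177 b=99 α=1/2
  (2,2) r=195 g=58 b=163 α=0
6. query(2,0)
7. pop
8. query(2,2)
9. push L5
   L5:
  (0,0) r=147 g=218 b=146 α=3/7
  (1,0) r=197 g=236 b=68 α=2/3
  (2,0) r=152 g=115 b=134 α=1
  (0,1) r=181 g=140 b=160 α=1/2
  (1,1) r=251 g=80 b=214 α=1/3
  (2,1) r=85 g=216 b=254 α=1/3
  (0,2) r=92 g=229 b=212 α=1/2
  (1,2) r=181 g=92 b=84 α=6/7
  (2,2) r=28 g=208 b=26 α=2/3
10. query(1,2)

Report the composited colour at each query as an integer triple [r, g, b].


at x=0,y=2 over L1,L2,L3:
L1 α=1: [34, 110, 121]
L2 α=1/4: [83/2, 333/4, 375/4]
L3 α=2/3: [527/6, 2005/12, 2191/12]
= [88, 167, 183]

(2,0) stack=L1,L2,L3,L4; from [0,0,0]:
after L1 α=0: [0, 0, 0]
after L2 α=1/2: [68, 46, 62]
after L3 α=3/4: [371/4, 451/4, 731/4]
after L4 α=1/2: [1135/8, 771/8, 1647/8]
= [142, 96, 206]

at x=2,y=2 over L1,L2,L3:
L1 α=1: [202, 60, 190]
L2 α=1: [176, 223, 1]
L3 α=1/2: [373/2, 218, 53]
→ [186, 218, 53]

(1,2) stack=L1,L2,L3,L5; from [0,0,0]:
after L1 α=1/7: [251/7, 21, 229/7]
after L2 α=1/8: [60, 237/8, 239/4]
after L3 α=1/2: [49, 1693/16, 811/8]
after L5 α=6/7: [1135/7, 10525/112, 4843/56]
= [162, 94, 86]


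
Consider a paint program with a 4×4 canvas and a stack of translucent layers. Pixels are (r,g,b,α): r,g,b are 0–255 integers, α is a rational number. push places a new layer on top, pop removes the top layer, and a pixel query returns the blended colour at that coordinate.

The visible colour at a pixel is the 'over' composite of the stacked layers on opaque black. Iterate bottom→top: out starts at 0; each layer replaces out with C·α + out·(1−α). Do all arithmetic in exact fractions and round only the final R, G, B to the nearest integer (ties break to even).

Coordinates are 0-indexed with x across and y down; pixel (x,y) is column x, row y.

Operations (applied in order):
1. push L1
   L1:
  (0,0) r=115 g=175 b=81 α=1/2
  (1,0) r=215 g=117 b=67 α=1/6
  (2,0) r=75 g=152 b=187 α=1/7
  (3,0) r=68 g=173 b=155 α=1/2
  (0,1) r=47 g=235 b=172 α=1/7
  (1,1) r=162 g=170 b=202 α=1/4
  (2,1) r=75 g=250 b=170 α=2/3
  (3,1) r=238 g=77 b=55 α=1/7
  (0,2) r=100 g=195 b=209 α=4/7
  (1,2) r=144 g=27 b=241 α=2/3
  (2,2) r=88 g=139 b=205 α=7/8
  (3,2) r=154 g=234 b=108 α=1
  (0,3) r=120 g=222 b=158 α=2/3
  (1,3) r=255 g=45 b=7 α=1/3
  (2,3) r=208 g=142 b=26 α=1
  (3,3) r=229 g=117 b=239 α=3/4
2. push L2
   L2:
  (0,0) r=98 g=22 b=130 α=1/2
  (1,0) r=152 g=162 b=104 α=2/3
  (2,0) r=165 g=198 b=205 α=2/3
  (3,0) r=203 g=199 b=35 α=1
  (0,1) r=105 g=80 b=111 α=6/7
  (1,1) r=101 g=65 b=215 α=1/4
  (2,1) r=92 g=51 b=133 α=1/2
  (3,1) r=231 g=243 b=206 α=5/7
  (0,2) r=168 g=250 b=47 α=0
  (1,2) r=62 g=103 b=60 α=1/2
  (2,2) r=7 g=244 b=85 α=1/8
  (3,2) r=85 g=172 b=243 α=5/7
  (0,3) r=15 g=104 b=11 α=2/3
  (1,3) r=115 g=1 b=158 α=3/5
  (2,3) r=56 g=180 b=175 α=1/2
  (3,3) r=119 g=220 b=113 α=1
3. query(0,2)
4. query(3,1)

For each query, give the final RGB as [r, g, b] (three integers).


query (0,2) [L1,L2] — begin 0,0,0
after L1 α=4/7: [400/7, 780/7, 836/7]
after L2 α=0: [400/7, 780/7, 836/7]
rounded: [57, 111, 119]

(3,1) stack=L1,L2; from [0,0,0]:
L1 α=1/7: [34, 11, 55/7]
L2 α=5/7: [1223/7, 1237/7, 7320/49]
= [175, 177, 149]


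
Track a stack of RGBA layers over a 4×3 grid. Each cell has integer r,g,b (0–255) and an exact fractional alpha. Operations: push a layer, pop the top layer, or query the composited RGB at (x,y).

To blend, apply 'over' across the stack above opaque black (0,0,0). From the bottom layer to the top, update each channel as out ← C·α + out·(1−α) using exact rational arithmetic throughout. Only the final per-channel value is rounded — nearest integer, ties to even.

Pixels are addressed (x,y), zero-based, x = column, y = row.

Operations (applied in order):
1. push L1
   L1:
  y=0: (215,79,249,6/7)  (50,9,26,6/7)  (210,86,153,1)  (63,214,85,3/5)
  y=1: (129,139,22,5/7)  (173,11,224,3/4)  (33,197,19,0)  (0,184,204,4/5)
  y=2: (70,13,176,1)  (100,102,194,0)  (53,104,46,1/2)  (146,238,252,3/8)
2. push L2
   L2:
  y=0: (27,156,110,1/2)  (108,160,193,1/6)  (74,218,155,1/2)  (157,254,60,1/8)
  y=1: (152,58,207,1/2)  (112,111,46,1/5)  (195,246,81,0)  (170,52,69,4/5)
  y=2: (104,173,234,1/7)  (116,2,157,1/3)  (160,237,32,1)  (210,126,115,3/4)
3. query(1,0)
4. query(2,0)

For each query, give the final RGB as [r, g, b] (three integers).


query (1,0) [L1,L2] — begin 0,0,0
after L1 α=6/7: [300/7, 54/7, 156/7]
after L2 α=1/6: [376/7, 695/21, 2131/42]
→ [54, 33, 51]

at x=2,y=0 over L1,L2:
+L1 (α=1) → [210, 86, 153]
+L2 (α=1/2) → [142, 152, 154]
→ [142, 152, 154]


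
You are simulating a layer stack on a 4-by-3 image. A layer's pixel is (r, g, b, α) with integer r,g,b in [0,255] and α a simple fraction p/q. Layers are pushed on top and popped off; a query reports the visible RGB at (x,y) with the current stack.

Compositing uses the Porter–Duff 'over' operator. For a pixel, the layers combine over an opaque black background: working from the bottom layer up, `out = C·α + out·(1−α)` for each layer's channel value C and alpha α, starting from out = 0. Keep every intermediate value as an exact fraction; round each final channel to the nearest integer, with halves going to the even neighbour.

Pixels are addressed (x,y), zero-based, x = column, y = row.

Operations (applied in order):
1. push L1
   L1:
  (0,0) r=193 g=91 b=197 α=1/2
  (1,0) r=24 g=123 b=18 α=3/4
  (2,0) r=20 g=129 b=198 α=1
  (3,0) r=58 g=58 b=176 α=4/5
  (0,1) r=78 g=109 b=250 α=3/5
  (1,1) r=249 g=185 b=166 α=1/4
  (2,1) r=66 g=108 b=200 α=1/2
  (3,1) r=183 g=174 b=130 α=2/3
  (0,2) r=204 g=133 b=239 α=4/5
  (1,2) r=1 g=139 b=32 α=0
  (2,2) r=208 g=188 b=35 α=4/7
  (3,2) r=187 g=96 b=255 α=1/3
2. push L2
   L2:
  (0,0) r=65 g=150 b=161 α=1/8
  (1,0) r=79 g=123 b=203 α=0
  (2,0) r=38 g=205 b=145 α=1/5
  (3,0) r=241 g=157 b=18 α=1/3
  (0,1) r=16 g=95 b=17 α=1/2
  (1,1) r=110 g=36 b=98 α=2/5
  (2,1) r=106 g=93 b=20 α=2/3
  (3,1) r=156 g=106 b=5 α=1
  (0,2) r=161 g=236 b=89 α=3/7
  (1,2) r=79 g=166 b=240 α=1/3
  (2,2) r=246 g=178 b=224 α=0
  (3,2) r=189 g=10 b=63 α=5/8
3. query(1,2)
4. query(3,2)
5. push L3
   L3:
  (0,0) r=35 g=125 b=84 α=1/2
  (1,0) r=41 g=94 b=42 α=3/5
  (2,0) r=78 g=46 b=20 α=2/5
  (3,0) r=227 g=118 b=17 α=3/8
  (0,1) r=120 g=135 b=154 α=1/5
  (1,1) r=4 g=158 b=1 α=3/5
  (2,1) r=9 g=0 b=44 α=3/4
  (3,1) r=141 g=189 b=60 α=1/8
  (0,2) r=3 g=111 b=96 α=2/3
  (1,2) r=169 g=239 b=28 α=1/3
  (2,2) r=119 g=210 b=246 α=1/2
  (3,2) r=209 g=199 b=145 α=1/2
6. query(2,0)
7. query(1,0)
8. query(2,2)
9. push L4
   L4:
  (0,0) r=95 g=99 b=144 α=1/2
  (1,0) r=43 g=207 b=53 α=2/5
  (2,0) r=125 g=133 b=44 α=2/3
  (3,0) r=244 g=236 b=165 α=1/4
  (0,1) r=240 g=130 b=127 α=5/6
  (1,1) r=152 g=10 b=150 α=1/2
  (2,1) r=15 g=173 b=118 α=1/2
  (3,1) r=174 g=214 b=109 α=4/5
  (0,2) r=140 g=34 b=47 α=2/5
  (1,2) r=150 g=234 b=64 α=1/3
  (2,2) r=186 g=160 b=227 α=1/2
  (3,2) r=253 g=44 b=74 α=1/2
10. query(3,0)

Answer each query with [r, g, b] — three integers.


at x=1,y=2 over L1,L2:
L1 α=0: [0, 0, 0]
L2 α=1/3: [79/3, 166/3, 80]
rounded: [26, 55, 80]

at x=3,y=2 over L1,L2:
L1 α=1/3: [187/3, 32, 85]
L2 α=5/8: [283/2, 73/4, 285/4]
= [142, 18, 71]

query (2,0) [L1,L2,L3] — begin 0,0,0
after L1 α=1: [20, 129, 198]
after L2 α=1/5: [118/5, 721/5, 937/5]
after L3 α=2/5: [1134/25, 2623/25, 3011/25]
→ [45, 105, 120]

(1,0) stack=L1,L2,L3; from [0,0,0]:
after L1 α=3/4: [18, 369/4, 27/2]
after L2 α=0: [18, 369/4, 27/2]
after L3 α=3/5: [159/5, 933/10, 153/5]
= [32, 93, 31]

at x=2,y=2 over L1,L2,L3:
L1 α=4/7: [832/7, 752/7, 20]
L2 α=0: [832/7, 752/7, 20]
L3 α=1/2: [1665/14, 1111/7, 133]
= [119, 159, 133]

query (3,0) [L1,L2,L3,L4] — begin 0,0,0
+L1 (α=4/5) → [232/5, 232/5, 704/5]
+L2 (α=1/3) → [1669/15, 1249/15, 1498/15]
+L3 (α=3/8) → [464/3, 2311/24, 1651/24]
+L4 (α=1/4) → [177, 4199/32, 2971/32]
= [177, 131, 93]


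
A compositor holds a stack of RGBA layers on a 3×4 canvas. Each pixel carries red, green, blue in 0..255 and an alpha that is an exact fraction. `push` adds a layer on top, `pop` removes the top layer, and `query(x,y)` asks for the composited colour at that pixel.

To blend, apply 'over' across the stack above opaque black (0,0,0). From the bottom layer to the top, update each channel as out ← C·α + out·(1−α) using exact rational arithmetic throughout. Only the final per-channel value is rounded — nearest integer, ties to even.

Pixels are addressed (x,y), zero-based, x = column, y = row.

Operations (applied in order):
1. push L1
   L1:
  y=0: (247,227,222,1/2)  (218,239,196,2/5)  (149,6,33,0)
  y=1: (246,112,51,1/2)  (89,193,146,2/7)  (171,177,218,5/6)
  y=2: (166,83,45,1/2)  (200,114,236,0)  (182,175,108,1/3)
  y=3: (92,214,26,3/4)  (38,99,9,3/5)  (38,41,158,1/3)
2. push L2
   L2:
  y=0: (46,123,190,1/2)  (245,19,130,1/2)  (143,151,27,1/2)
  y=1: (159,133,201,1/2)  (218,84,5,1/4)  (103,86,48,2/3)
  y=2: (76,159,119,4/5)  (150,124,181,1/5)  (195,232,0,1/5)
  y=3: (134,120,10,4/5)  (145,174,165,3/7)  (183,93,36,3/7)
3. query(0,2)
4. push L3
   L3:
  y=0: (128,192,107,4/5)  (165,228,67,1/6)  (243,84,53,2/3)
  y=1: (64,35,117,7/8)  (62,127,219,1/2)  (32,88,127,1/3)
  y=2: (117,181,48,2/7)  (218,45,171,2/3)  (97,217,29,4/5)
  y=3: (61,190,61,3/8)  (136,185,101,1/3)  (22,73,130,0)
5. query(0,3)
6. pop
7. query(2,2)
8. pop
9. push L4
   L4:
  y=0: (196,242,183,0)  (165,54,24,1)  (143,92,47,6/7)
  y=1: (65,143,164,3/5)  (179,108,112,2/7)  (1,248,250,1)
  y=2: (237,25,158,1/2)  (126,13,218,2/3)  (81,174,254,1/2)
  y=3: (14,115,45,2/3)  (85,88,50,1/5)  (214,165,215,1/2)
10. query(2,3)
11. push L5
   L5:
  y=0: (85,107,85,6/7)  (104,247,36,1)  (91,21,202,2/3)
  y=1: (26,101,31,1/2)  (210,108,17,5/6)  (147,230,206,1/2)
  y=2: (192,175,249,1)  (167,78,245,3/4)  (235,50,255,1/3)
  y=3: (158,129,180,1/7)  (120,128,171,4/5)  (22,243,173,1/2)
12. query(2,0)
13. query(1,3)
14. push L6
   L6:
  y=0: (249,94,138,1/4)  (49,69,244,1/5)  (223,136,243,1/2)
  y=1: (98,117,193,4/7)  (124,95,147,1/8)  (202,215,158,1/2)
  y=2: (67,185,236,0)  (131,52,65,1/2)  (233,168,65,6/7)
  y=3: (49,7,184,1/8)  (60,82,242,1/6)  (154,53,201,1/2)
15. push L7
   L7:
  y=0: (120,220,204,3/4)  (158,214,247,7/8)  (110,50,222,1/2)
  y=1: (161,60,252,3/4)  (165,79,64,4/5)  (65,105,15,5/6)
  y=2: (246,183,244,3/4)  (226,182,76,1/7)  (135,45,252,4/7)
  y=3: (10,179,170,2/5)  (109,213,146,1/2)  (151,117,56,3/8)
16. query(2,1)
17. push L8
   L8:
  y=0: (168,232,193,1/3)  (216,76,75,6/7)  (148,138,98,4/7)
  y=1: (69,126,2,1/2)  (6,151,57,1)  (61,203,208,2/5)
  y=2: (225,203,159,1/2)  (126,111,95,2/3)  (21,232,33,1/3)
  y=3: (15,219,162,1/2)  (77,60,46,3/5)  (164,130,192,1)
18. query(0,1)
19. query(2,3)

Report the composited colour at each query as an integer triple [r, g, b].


at x=0,y=2 over L1,L2:
L1 α=1/2: [83, 83/2, 45/2]
L2 α=4/5: [387/5, 271/2, 997/10]
→ [77, 136, 100]

query (0,3) [L1,L2,L3] — begin 0,0,0
L1 α=3/4: [69, 321/2, 39/2]
L2 α=4/5: [121, 1281/10, 119/10]
L3 α=3/8: [197/2, 2421/16, 485/16]
= [98, 151, 30]

query (2,2) [L1,L2] — begin 0,0,0
+L1 (α=1/3) → [182/3, 175/3, 36]
+L2 (α=1/5) → [1313/15, 1396/15, 144/5]
→ [88, 93, 29]

(2,3) stack=L1,L4; from [0,0,0]:
+L1 (α=1/3) → [38/3, 41/3, 158/3]
+L4 (α=1/2) → [340/3, 268/3, 803/6]
→ [113, 89, 134]

(2,0) stack=L1,L4,L5; from [0,0,0]:
+L1 (α=0) → [0, 0, 0]
+L4 (α=6/7) → [858/7, 552/7, 282/7]
+L5 (α=2/3) → [2132/21, 282/7, 3110/21]
→ [102, 40, 148]

query (1,3) [L1,L4,L5] — begin 0,0,0
after L1 α=3/5: [114/5, 297/5, 27/5]
after L4 α=1/5: [881/25, 1628/25, 358/25]
after L5 α=4/5: [12881/125, 14428/125, 17458/125]
= [103, 115, 140]

query (2,1) [L1,L4,L5,L6,L7] — begin 0,0,0
after L1 α=5/6: [285/2, 295/2, 545/3]
after L4 α=1: [1, 248, 250]
after L5 α=1/2: [74, 239, 228]
after L6 α=1/2: [138, 227, 193]
after L7 α=5/6: [463/6, 376/3, 134/3]
rounded: [77, 125, 45]

query (0,1) [L1,L4,L5,L6,L7,L8] — begin 0,0,0
after L1 α=1/2: [123, 56, 51/2]
after L4 α=3/5: [441/5, 541/5, 543/5]
after L5 α=1/2: [571/10, 523/5, 349/5]
after L6 α=4/7: [5633/70, 3909/35, 701/5]
after L7 α=3/4: [39443/280, 10209/140, 4481/20]
after L8 α=1/2: [58763/560, 27849/280, 4521/40]
= [105, 99, 113]

(2,3) stack=L1,L4,L5,L6,L7,L8; from [0,0,0]:
after L1 α=1/3: [38/3, 41/3, 158/3]
after L4 α=1/2: [340/3, 268/3, 803/6]
after L5 α=1/2: [203/3, 997/6, 1841/12]
after L6 α=1/2: [665/6, 1315/12, 4253/24]
after L7 α=3/8: [6043/48, 10787/96, 25297/192]
after L8 α=1: [164, 130, 192]
rounded: [164, 130, 192]


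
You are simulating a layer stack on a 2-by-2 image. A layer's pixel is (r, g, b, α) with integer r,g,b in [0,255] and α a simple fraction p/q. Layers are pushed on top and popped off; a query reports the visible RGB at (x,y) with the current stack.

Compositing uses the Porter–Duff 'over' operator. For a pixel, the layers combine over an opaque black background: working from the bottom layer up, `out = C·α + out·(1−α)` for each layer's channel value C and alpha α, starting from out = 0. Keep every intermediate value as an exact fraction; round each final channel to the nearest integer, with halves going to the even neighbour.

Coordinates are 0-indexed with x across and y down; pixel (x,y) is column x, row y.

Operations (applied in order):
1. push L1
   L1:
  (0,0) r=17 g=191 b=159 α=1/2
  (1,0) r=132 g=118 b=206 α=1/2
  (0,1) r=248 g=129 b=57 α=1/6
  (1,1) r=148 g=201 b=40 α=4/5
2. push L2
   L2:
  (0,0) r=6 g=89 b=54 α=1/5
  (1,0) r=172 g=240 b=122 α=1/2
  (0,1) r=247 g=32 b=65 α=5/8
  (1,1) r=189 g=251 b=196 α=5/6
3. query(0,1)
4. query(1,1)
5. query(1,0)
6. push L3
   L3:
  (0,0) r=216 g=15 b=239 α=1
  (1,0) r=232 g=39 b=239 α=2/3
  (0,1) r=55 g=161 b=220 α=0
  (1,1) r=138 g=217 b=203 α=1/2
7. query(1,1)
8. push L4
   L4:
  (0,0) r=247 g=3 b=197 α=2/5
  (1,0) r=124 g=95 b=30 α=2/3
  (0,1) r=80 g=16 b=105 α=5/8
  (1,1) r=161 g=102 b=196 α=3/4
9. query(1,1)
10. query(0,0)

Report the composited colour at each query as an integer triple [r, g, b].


query (0,1) [L1,L2] — begin 0,0,0
after L1 α=1/6: [124/3, 43/2, 19/2]
after L2 α=5/8: [1359/8, 449/16, 707/16]
rounded: [170, 28, 44]

at x=1,y=1 over L1,L2:
L1 α=4/5: [592/5, 804/5, 32]
L2 α=5/6: [5317/30, 7079/30, 506/3]
= [177, 236, 169]

(1,0) stack=L1,L2; from [0,0,0]:
after L1 α=1/2: [66, 59, 103]
after L2 α=1/2: [119, 299/2, 225/2]
→ [119, 150, 112]

at x=1,y=1 over L1,L2,L3:
L1 α=4/5: [592/5, 804/5, 32]
L2 α=5/6: [5317/30, 7079/30, 506/3]
L3 α=1/2: [9457/60, 13589/60, 1115/6]
→ [158, 226, 186]

(1,1) stack=L1,L2,L3,L4; from [0,0,0]:
L1 α=4/5: [592/5, 804/5, 32]
L2 α=5/6: [5317/30, 7079/30, 506/3]
L3 α=1/2: [9457/60, 13589/60, 1115/6]
L4 α=3/4: [38437/240, 31949/240, 4643/24]
= [160, 133, 193]

(0,0) stack=L1,L2,L3,L4; from [0,0,0]:
after L1 α=1/2: [17/2, 191/2, 159/2]
after L2 α=1/5: [8, 471/5, 372/5]
after L3 α=1: [216, 15, 239]
after L4 α=2/5: [1142/5, 51/5, 1111/5]
rounded: [228, 10, 222]
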